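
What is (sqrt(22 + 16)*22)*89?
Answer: 1958*sqrt(38) ≈ 12070.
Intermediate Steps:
(sqrt(22 + 16)*22)*89 = (sqrt(38)*22)*89 = (22*sqrt(38))*89 = 1958*sqrt(38)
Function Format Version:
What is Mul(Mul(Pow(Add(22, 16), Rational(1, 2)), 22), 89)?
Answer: Mul(1958, Pow(38, Rational(1, 2))) ≈ 12070.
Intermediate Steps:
Mul(Mul(Pow(Add(22, 16), Rational(1, 2)), 22), 89) = Mul(Mul(Pow(38, Rational(1, 2)), 22), 89) = Mul(Mul(22, Pow(38, Rational(1, 2))), 89) = Mul(1958, Pow(38, Rational(1, 2)))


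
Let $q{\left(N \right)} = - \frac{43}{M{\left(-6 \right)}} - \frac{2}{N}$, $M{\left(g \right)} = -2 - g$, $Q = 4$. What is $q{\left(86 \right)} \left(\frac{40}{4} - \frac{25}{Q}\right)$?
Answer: $- \frac{27795}{688} \approx -40.4$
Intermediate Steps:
$q{\left(N \right)} = - \frac{43}{4} - \frac{2}{N}$ ($q{\left(N \right)} = - \frac{43}{-2 - -6} - \frac{2}{N} = - \frac{43}{-2 + 6} - \frac{2}{N} = - \frac{43}{4} - \frac{2}{N}$)
$q{\left(86 \right)} \left(\frac{40}{4} - \frac{25}{Q}\right) = \left(- \frac{43}{4} - \frac{2}{86}\right) \left(\frac{40}{4} - \frac{25}{4}\right) = \left(- \frac{43}{4} - \frac{1}{43}\right) \left(40 \cdot \frac{1}{4} - \frac{25}{4}\right) = \left(- \frac{43}{4} - \frac{1}{43}\right) \left(10 - \frac{25}{4}\right) = \left(- \frac{1853}{172}\right) \frac{15}{4} = - \frac{27795}{688}$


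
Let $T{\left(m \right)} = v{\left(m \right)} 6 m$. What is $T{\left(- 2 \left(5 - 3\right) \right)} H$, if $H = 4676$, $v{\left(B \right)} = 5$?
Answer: $-561120$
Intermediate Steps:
$T{\left(m \right)} = 30 m$ ($T{\left(m \right)} = 5 \cdot 6 m = 30 m$)
$T{\left(- 2 \left(5 - 3\right) \right)} H = 30 \left(- 2 \left(5 - 3\right)\right) 4676 = 30 \left(\left(-2\right) 2\right) 4676 = 30 \left(-4\right) 4676 = \left(-120\right) 4676 = -561120$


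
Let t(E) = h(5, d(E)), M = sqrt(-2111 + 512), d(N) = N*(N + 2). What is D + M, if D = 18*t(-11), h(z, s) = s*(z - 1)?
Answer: 7128 + I*sqrt(1599) ≈ 7128.0 + 39.987*I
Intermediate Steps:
d(N) = N*(2 + N)
M = I*sqrt(1599) (M = sqrt(-1599) = I*sqrt(1599) ≈ 39.987*I)
h(z, s) = s*(-1 + z)
t(E) = 4*E*(2 + E) (t(E) = (E*(2 + E))*(-1 + 5) = (E*(2 + E))*4 = 4*E*(2 + E))
D = 7128 (D = 18*(4*(-11)*(2 - 11)) = 18*(4*(-11)*(-9)) = 18*396 = 7128)
D + M = 7128 + I*sqrt(1599)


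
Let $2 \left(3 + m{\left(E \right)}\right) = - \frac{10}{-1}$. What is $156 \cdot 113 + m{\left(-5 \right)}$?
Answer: $17630$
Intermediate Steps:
$m{\left(E \right)} = 2$ ($m{\left(E \right)} = -3 + \frac{\left(-10\right) \frac{1}{-1}}{2} = -3 + \frac{\left(-10\right) \left(-1\right)}{2} = -3 + \frac{1}{2} \cdot 10 = -3 + 5 = 2$)
$156 \cdot 113 + m{\left(-5 \right)} = 156 \cdot 113 + 2 = 17628 + 2 = 17630$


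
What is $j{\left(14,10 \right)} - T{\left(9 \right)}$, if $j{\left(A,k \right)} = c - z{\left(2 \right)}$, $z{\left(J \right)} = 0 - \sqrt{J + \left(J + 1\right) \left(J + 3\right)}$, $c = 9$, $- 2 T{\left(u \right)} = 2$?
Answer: $10 + \sqrt{17} \approx 14.123$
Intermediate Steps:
$T{\left(u \right)} = -1$ ($T{\left(u \right)} = \left(- \frac{1}{2}\right) 2 = -1$)
$z{\left(J \right)} = - \sqrt{J + \left(1 + J\right) \left(3 + J\right)}$ ($z{\left(J \right)} = 0 - \sqrt{J + \left(1 + J\right) \left(3 + J\right)} = - \sqrt{J + \left(1 + J\right) \left(3 + J\right)}$)
$j{\left(A,k \right)} = 9 + \sqrt{17}$ ($j{\left(A,k \right)} = 9 - - \sqrt{3 + 2^{2} + 5 \cdot 2} = 9 - - \sqrt{3 + 4 + 10} = 9 - - \sqrt{17} = 9 + \sqrt{17}$)
$j{\left(14,10 \right)} - T{\left(9 \right)} = \left(9 + \sqrt{17}\right) - -1 = \left(9 + \sqrt{17}\right) + 1 = 10 + \sqrt{17}$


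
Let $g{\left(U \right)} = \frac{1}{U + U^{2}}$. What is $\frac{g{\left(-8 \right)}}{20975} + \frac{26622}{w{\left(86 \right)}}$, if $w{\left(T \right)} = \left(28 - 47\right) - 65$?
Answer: $- \frac{372264299}{1174600} \approx -316.93$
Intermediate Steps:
$w{\left(T \right)} = -84$ ($w{\left(T \right)} = -19 - 65 = -84$)
$\frac{g{\left(-8 \right)}}{20975} + \frac{26622}{w{\left(86 \right)}} = \frac{\frac{1}{-8} \frac{1}{1 - 8}}{20975} + \frac{26622}{-84} = - \frac{1}{8 \left(-7\right)} \frac{1}{20975} + 26622 \left(- \frac{1}{84}\right) = \left(- \frac{1}{8}\right) \left(- \frac{1}{7}\right) \frac{1}{20975} - \frac{4437}{14} = \frac{1}{56} \cdot \frac{1}{20975} - \frac{4437}{14} = \frac{1}{1174600} - \frac{4437}{14} = - \frac{372264299}{1174600}$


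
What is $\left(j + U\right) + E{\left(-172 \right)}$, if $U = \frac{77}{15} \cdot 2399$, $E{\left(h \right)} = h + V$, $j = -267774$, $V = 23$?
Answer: $- \frac{3834122}{15} \approx -2.5561 \cdot 10^{5}$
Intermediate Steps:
$E{\left(h \right)} = 23 + h$ ($E{\left(h \right)} = h + 23 = 23 + h$)
$U = \frac{184723}{15}$ ($U = 77 \cdot \frac{1}{15} \cdot 2399 = \frac{77}{15} \cdot 2399 = \frac{184723}{15} \approx 12315.0$)
$\left(j + U\right) + E{\left(-172 \right)} = \left(-267774 + \frac{184723}{15}\right) + \left(23 - 172\right) = - \frac{3831887}{15} - 149 = - \frac{3834122}{15}$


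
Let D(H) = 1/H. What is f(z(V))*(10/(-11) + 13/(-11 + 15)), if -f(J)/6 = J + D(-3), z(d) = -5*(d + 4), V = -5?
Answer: -721/11 ≈ -65.545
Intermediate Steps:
z(d) = -20 - 5*d (z(d) = -5*(4 + d) = -20 - 5*d)
f(J) = 2 - 6*J (f(J) = -6*(J + 1/(-3)) = -6*(J - ⅓) = -6*(-⅓ + J) = 2 - 6*J)
f(z(V))*(10/(-11) + 13/(-11 + 15)) = (2 - 6*(-20 - 5*(-5)))*(10/(-11) + 13/(-11 + 15)) = (2 - 6*(-20 + 25))*(10*(-1/11) + 13/4) = (2 - 6*5)*(-10/11 + 13*(¼)) = (2 - 30)*(-10/11 + 13/4) = -28*103/44 = -721/11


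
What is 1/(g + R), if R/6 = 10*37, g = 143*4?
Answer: 1/2792 ≈ 0.00035817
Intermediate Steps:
g = 572
R = 2220 (R = 6*(10*37) = 6*370 = 2220)
1/(g + R) = 1/(572 + 2220) = 1/2792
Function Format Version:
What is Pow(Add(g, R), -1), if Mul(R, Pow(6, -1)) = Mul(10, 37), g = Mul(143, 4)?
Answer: Rational(1, 2792) ≈ 0.00035817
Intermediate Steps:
g = 572
R = 2220 (R = Mul(6, Mul(10, 37)) = Mul(6, 370) = 2220)
Pow(Add(g, R), -1) = Pow(Add(572, 2220), -1) = Pow(2792, -1) = Rational(1, 2792)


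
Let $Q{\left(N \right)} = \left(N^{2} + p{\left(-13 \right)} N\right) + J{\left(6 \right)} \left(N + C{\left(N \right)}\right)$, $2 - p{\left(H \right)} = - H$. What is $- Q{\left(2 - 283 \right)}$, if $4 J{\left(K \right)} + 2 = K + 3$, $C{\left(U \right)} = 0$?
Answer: $- \frac{326241}{4} \approx -81560.0$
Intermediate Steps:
$p{\left(H \right)} = 2 + H$ ($p{\left(H \right)} = 2 - - H = 2 + H$)
$J{\left(K \right)} = \frac{1}{4} + \frac{K}{4}$ ($J{\left(K \right)} = - \frac{1}{2} + \frac{K + 3}{4} = - \frac{1}{2} + \frac{3 + K}{4} = - \frac{1}{2} + \left(\frac{3}{4} + \frac{K}{4}\right) = \frac{1}{4} + \frac{K}{4}$)
$Q{\left(N \right)} = N^{2} - \frac{37 N}{4}$ ($Q{\left(N \right)} = \left(N^{2} + \left(2 - 13\right) N\right) + \left(\frac{1}{4} + \frac{1}{4} \cdot 6\right) \left(N + 0\right) = \left(N^{2} - 11 N\right) + \left(\frac{1}{4} + \frac{3}{2}\right) N = \left(N^{2} - 11 N\right) + \frac{7 N}{4} = N^{2} - \frac{37 N}{4}$)
$- Q{\left(2 - 283 \right)} = - \frac{\left(2 - 283\right) \left(-37 + 4 \left(2 - 283\right)\right)}{4} = - \frac{\left(-281\right) \left(-37 + 4 \left(-281\right)\right)}{4} = - \frac{\left(-281\right) \left(-37 - 1124\right)}{4} = - \frac{\left(-281\right) \left(-1161\right)}{4} = \left(-1\right) \frac{326241}{4} = - \frac{326241}{4}$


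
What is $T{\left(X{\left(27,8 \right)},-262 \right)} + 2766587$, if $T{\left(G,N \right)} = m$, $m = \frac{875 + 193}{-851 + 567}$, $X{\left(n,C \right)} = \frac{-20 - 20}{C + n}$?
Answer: $\frac{196427410}{71} \approx 2.7666 \cdot 10^{6}$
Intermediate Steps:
$X{\left(n,C \right)} = - \frac{40}{C + n}$
$m = - \frac{267}{71}$ ($m = \frac{1068}{-284} = 1068 \left(- \frac{1}{284}\right) = - \frac{267}{71} \approx -3.7606$)
$T{\left(G,N \right)} = - \frac{267}{71}$
$T{\left(X{\left(27,8 \right)},-262 \right)} + 2766587 = - \frac{267}{71} + 2766587 = \frac{196427410}{71}$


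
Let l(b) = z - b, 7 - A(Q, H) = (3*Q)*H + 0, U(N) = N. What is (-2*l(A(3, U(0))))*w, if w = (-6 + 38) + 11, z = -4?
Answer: 946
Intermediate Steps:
w = 43 (w = 32 + 11 = 43)
A(Q, H) = 7 - 3*H*Q (A(Q, H) = 7 - ((3*Q)*H + 0) = 7 - (3*H*Q + 0) = 7 - 3*H*Q)
l(b) = -4 - b
(-2*l(A(3, U(0))))*w = -2*(-4 - (7 - 3*0*3))*43 = -2*(-4 - (7 + 0))*43 = -2*(-4 - 1*7)*43 = -2*(-4 - 7)*43 = -2*(-11)*43 = 22*43 = 946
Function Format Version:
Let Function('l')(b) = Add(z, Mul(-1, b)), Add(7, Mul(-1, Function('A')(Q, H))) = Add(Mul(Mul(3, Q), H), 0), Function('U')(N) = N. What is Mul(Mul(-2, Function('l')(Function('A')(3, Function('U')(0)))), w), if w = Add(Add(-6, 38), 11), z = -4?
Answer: 946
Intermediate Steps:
w = 43 (w = Add(32, 11) = 43)
Function('A')(Q, H) = Add(7, Mul(-3, H, Q)) (Function('A')(Q, H) = Add(7, Mul(-1, Add(Mul(Mul(3, Q), H), 0))) = Add(7, Mul(-1, Add(Mul(3, H, Q), 0))) = Add(7, Mul(-1, Mul(3, H, Q))) = Add(7, Mul(-3, H, Q)))
Function('l')(b) = Add(-4, Mul(-1, b))
Mul(Mul(-2, Function('l')(Function('A')(3, Function('U')(0)))), w) = Mul(Mul(-2, Add(-4, Mul(-1, Add(7, Mul(-3, 0, 3))))), 43) = Mul(Mul(-2, Add(-4, Mul(-1, Add(7, 0)))), 43) = Mul(Mul(-2, Add(-4, Mul(-1, 7))), 43) = Mul(Mul(-2, Add(-4, -7)), 43) = Mul(Mul(-2, -11), 43) = Mul(22, 43) = 946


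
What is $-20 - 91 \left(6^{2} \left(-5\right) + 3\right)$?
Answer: $16087$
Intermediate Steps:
$-20 - 91 \left(6^{2} \left(-5\right) + 3\right) = -20 - 91 \left(36 \left(-5\right) + 3\right) = -20 - 91 \left(-180 + 3\right) = -20 - -16107 = -20 + 16107 = 16087$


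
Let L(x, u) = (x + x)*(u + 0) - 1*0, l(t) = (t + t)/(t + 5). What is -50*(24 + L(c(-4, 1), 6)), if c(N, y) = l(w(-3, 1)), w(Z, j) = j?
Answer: -1400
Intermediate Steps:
l(t) = 2*t/(5 + t) (l(t) = (2*t)/(5 + t) = 2*t/(5 + t))
c(N, y) = ⅓ (c(N, y) = 2*1/(5 + 1) = 2*1/6 = 2*1*(⅙) = ⅓)
L(x, u) = 2*u*x (L(x, u) = (2*x)*u + 0 = 2*u*x + 0 = 2*u*x)
-50*(24 + L(c(-4, 1), 6)) = -50*(24 + 2*6*(⅓)) = -50*(24 + 4) = -50*28 = -1400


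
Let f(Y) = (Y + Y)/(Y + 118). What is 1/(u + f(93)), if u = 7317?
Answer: 211/1544073 ≈ 0.00013665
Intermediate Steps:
f(Y) = 2*Y/(118 + Y) (f(Y) = (2*Y)/(118 + Y) = 2*Y/(118 + Y))
1/(u + f(93)) = 1/(7317 + 2*93/(118 + 93)) = 1/(7317 + 2*93/211) = 1/(7317 + 2*93*(1/211)) = 1/(7317 + 186/211) = 1/(1544073/211) = 211/1544073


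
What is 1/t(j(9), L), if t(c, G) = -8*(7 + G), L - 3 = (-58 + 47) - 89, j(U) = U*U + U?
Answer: 1/720 ≈ 0.0013889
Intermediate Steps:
j(U) = U + U**2 (j(U) = U**2 + U = U + U**2)
L = -97 (L = 3 + ((-58 + 47) - 89) = 3 + (-11 - 89) = 3 - 100 = -97)
t(c, G) = -56 - 8*G
1/t(j(9), L) = 1/(-56 - 8*(-97)) = 1/(-56 + 776) = 1/720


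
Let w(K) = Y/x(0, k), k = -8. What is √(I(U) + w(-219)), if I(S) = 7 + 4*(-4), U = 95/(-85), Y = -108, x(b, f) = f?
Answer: 3*√2/2 ≈ 2.1213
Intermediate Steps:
w(K) = 27/2 (w(K) = -108/(-8) = -108*(-⅛) = 27/2)
U = -19/17 (U = 95*(-1/85) = -19/17 ≈ -1.1176)
I(S) = -9 (I(S) = 7 - 16 = -9)
√(I(U) + w(-219)) = √(-9 + 27/2) = √(9/2) = 3*√2/2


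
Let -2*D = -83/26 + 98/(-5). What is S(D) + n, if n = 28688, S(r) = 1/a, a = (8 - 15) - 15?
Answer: 631135/22 ≈ 28688.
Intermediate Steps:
a = -22 (a = -7 - 15 = -22)
D = 2963/260 (D = -(-83/26 + 98/(-5))/2 = -(-83*1/26 + 98*(-⅕))/2 = -(-83/26 - 98/5)/2 = -½*(-2963/130) = 2963/260 ≈ 11.396)
S(r) = -1/22 (S(r) = 1/(-22) = -1/22)
S(D) + n = -1/22 + 28688 = 631135/22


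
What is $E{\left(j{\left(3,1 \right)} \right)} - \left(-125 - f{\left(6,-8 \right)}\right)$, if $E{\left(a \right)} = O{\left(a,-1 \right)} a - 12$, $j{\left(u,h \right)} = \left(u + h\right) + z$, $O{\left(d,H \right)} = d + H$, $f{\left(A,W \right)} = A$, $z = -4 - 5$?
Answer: $149$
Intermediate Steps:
$z = -9$
$O{\left(d,H \right)} = H + d$
$j{\left(u,h \right)} = -9 + h + u$ ($j{\left(u,h \right)} = \left(u + h\right) - 9 = \left(h + u\right) - 9 = -9 + h + u$)
$E{\left(a \right)} = -12 + a \left(-1 + a\right)$ ($E{\left(a \right)} = \left(-1 + a\right) a - 12 = a \left(-1 + a\right) - 12 = -12 + a \left(-1 + a\right)$)
$E{\left(j{\left(3,1 \right)} \right)} - \left(-125 - f{\left(6,-8 \right)}\right) = \left(-12 + \left(-9 + 1 + 3\right) \left(-1 + \left(-9 + 1 + 3\right)\right)\right) - \left(-125 - 6\right) = \left(-12 - 5 \left(-1 - 5\right)\right) - \left(-125 - 6\right) = \left(-12 - -30\right) - -131 = \left(-12 + 30\right) + 131 = 18 + 131 = 149$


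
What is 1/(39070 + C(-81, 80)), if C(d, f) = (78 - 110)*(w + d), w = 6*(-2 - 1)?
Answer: 1/42238 ≈ 2.3675e-5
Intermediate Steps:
w = -18 (w = 6*(-3) = -18)
C(d, f) = 576 - 32*d (C(d, f) = (78 - 110)*(-18 + d) = -32*(-18 + d) = 576 - 32*d)
1/(39070 + C(-81, 80)) = 1/(39070 + (576 - 32*(-81))) = 1/(39070 + (576 + 2592)) = 1/(39070 + 3168) = 1/42238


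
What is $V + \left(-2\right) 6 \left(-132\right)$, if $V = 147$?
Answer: $1731$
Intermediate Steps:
$V + \left(-2\right) 6 \left(-132\right) = 147 + \left(-2\right) 6 \left(-132\right) = 147 - -1584 = 147 + 1584 = 1731$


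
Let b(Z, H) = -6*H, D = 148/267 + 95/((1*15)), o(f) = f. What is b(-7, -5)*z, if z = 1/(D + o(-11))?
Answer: -445/61 ≈ -7.2951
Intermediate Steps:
D = 613/89 (D = 148*(1/267) + 95/15 = 148/267 + 95*(1/15) = 148/267 + 19/3 = 613/89 ≈ 6.8876)
z = -89/366 (z = 1/(613/89 - 11) = 1/(-366/89) = -89/366 ≈ -0.24317)
b(-7, -5)*z = -6*(-5)*(-89/366) = 30*(-89/366) = -445/61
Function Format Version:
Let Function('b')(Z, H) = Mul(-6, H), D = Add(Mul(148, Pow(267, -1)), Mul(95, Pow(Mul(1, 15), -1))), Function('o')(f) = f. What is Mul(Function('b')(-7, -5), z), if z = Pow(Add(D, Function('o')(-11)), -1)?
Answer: Rational(-445, 61) ≈ -7.2951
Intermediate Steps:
D = Rational(613, 89) (D = Add(Mul(148, Rational(1, 267)), Mul(95, Pow(15, -1))) = Add(Rational(148, 267), Mul(95, Rational(1, 15))) = Add(Rational(148, 267), Rational(19, 3)) = Rational(613, 89) ≈ 6.8876)
z = Rational(-89, 366) (z = Pow(Add(Rational(613, 89), -11), -1) = Pow(Rational(-366, 89), -1) = Rational(-89, 366) ≈ -0.24317)
Mul(Function('b')(-7, -5), z) = Mul(Mul(-6, -5), Rational(-89, 366)) = Mul(30, Rational(-89, 366)) = Rational(-445, 61)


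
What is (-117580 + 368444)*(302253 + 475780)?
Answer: 195180470512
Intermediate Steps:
(-117580 + 368444)*(302253 + 475780) = 250864*778033 = 195180470512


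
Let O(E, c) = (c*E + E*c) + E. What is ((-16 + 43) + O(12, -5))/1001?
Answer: -81/1001 ≈ -0.080919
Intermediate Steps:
O(E, c) = E + 2*E*c (O(E, c) = (E*c + E*c) + E = 2*E*c + E = E + 2*E*c)
((-16 + 43) + O(12, -5))/1001 = ((-16 + 43) + 12*(1 + 2*(-5)))/1001 = (27 + 12*(1 - 10))*(1/1001) = (27 + 12*(-9))*(1/1001) = (27 - 108)*(1/1001) = -81*1/1001 = -81/1001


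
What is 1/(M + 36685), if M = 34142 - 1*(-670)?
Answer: 1/71497 ≈ 1.3987e-5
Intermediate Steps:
M = 34812 (M = 34142 + 670 = 34812)
1/(M + 36685) = 1/(34812 + 36685) = 1/71497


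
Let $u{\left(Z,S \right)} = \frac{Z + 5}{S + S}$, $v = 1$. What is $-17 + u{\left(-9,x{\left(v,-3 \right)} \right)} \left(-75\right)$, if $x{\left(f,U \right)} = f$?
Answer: $133$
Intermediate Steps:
$u{\left(Z,S \right)} = \frac{5 + Z}{2 S}$
$-17 + u{\left(-9,x{\left(v,-3 \right)} \right)} \left(-75\right) = -17 + \frac{5 - 9}{2 \cdot 1} \left(-75\right) = -17 + \frac{1}{2} \cdot 1 \left(-4\right) \left(-75\right) = -17 - -150 = -17 + 150 = 133$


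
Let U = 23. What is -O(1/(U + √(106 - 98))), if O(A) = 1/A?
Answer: -23 - 2*√2 ≈ -25.828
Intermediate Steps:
-O(1/(U + √(106 - 98))) = -1/(1/(23 + √(106 - 98))) = -1/(1/(23 + √8)) = -1/(1/(23 + 2*√2)) = -(23 + 2*√2) = -23 - 2*√2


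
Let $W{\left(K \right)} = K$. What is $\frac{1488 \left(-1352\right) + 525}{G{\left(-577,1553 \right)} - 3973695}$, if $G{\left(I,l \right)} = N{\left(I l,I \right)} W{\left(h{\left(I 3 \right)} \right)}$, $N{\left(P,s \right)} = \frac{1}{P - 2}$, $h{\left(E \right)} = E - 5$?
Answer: $\frac{1802247829833}{3560760534949} \approx 0.50614$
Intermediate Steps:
$h{\left(E \right)} = -5 + E$ ($h{\left(E \right)} = E - 5 = -5 + E$)
$N{\left(P,s \right)} = \frac{1}{-2 + P}$
$G{\left(I,l \right)} = \frac{-5 + 3 I}{-2 + I l}$ ($G{\left(I,l \right)} = \frac{-5 + I 3}{-2 + I l} = \frac{-5 + 3 I}{-2 + I l}$)
$\frac{1488 \left(-1352\right) + 525}{G{\left(-577,1553 \right)} - 3973695} = \frac{1488 \left(-1352\right) + 525}{\frac{-5 + 3 \left(-577\right)}{-2 - 896081} - 3973695} = \frac{-2011776 + 525}{\frac{-5 - 1731}{-2 - 896081} - 3973695} = - \frac{2011251}{\frac{1}{-896083} \left(-1736\right) - 3973695} = - \frac{2011251}{\left(- \frac{1}{896083}\right) \left(-1736\right) - 3973695} = - \frac{2011251}{\frac{1736}{896083} - 3973695} = - \frac{2011251}{- \frac{3560760534949}{896083}} = \left(-2011251\right) \left(- \frac{896083}{3560760534949}\right) = \frac{1802247829833}{3560760534949}$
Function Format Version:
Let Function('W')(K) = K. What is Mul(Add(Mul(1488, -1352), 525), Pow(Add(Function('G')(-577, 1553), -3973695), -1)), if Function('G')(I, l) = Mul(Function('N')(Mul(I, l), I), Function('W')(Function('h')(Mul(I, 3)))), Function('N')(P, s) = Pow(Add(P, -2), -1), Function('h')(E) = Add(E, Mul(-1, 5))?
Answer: Rational(1802247829833, 3560760534949) ≈ 0.50614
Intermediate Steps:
Function('h')(E) = Add(-5, E) (Function('h')(E) = Add(E, -5) = Add(-5, E))
Function('N')(P, s) = Pow(Add(-2, P), -1)
Function('G')(I, l) = Mul(Pow(Add(-2, Mul(I, l)), -1), Add(-5, Mul(3, I))) (Function('G')(I, l) = Mul(Pow(Add(-2, Mul(I, l)), -1), Add(-5, Mul(I, 3))) = Mul(Pow(Add(-2, Mul(I, l)), -1), Add(-5, Mul(3, I))))
Mul(Add(Mul(1488, -1352), 525), Pow(Add(Function('G')(-577, 1553), -3973695), -1)) = Mul(Add(Mul(1488, -1352), 525), Pow(Add(Mul(Pow(Add(-2, Mul(-577, 1553)), -1), Add(-5, Mul(3, -577))), -3973695), -1)) = Mul(Add(-2011776, 525), Pow(Add(Mul(Pow(Add(-2, -896081), -1), Add(-5, -1731)), -3973695), -1)) = Mul(-2011251, Pow(Add(Mul(Pow(-896083, -1), -1736), -3973695), -1)) = Mul(-2011251, Pow(Add(Mul(Rational(-1, 896083), -1736), -3973695), -1)) = Mul(-2011251, Pow(Add(Rational(1736, 896083), -3973695), -1)) = Mul(-2011251, Pow(Rational(-3560760534949, 896083), -1)) = Mul(-2011251, Rational(-896083, 3560760534949)) = Rational(1802247829833, 3560760534949)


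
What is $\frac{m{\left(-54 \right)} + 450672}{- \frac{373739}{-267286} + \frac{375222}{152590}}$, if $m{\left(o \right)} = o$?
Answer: $\frac{9189266034258660}{78660210751} \approx 1.1682 \cdot 10^{5}$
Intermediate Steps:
$\frac{m{\left(-54 \right)} + 450672}{- \frac{373739}{-267286} + \frac{375222}{152590}} = \frac{-54 + 450672}{- \frac{373739}{-267286} + \frac{375222}{152590}} = \frac{450618}{\left(-373739\right) \left(- \frac{1}{267286}\right) + 375222 \cdot \frac{1}{152590}} = \frac{450618}{\frac{373739}{267286} + \frac{187611}{76295}} = \frac{450618}{\frac{78660210751}{20392585370}} = 450618 \cdot \frac{20392585370}{78660210751} = \frac{9189266034258660}{78660210751}$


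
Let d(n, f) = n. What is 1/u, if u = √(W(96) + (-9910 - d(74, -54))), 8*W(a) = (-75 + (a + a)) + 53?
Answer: -2*I*√39851/39851 ≈ -0.010019*I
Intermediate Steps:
W(a) = -11/4 + a/4 (W(a) = ((-75 + (a + a)) + 53)/8 = ((-75 + 2*a) + 53)/8 = (-22 + 2*a)/8 = -11/4 + a/4)
u = I*√39851/2 (u = √((-11/4 + (¼)*96) + (-9910 - 1*74)) = √((-11/4 + 24) + (-9910 - 74)) = √(85/4 - 9984) = √(-39851/4) = I*√39851/2 ≈ 99.814*I)
1/u = 1/(I*√39851/2) = -2*I*√39851/39851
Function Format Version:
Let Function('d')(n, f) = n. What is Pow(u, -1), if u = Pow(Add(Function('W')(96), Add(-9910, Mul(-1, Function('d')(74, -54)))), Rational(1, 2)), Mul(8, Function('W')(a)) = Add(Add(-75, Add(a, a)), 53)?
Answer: Mul(Rational(-2, 39851), I, Pow(39851, Rational(1, 2))) ≈ Mul(-0.010019, I)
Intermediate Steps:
Function('W')(a) = Add(Rational(-11, 4), Mul(Rational(1, 4), a)) (Function('W')(a) = Mul(Rational(1, 8), Add(Add(-75, Add(a, a)), 53)) = Mul(Rational(1, 8), Add(Add(-75, Mul(2, a)), 53)) = Mul(Rational(1, 8), Add(-22, Mul(2, a))) = Add(Rational(-11, 4), Mul(Rational(1, 4), a)))
u = Mul(Rational(1, 2), I, Pow(39851, Rational(1, 2))) (u = Pow(Add(Add(Rational(-11, 4), Mul(Rational(1, 4), 96)), Add(-9910, Mul(-1, 74))), Rational(1, 2)) = Pow(Add(Add(Rational(-11, 4), 24), Add(-9910, -74)), Rational(1, 2)) = Pow(Add(Rational(85, 4), -9984), Rational(1, 2)) = Pow(Rational(-39851, 4), Rational(1, 2)) = Mul(Rational(1, 2), I, Pow(39851, Rational(1, 2))) ≈ Mul(99.814, I))
Pow(u, -1) = Pow(Mul(Rational(1, 2), I, Pow(39851, Rational(1, 2))), -1) = Mul(Rational(-2, 39851), I, Pow(39851, Rational(1, 2)))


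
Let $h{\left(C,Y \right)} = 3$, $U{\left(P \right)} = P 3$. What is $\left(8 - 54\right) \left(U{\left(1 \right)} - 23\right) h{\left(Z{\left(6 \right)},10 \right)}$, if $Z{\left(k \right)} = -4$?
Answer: $2760$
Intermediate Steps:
$U{\left(P \right)} = 3 P$
$\left(8 - 54\right) \left(U{\left(1 \right)} - 23\right) h{\left(Z{\left(6 \right)},10 \right)} = \left(8 - 54\right) \left(3 \cdot 1 - 23\right) 3 = - 46 \left(3 - 23\right) 3 = \left(-46\right) \left(-20\right) 3 = 920 \cdot 3 = 2760$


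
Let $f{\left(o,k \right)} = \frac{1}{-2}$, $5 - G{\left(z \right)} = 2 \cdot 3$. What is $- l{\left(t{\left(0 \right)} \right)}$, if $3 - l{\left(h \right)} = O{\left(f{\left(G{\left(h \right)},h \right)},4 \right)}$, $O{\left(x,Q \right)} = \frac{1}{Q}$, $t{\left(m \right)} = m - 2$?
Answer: $- \frac{11}{4} \approx -2.75$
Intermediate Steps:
$G{\left(z \right)} = -1$ ($G{\left(z \right)} = 5 - 2 \cdot 3 = 5 - 6 = -1$)
$f{\left(o,k \right)} = - \frac{1}{2}$
$t{\left(m \right)} = -2 + m$ ($t{\left(m \right)} = m - 2 = -2 + m$)
$l{\left(h \right)} = \frac{11}{4}$ ($l{\left(h \right)} = 3 - \frac{1}{4} = \frac{11}{4}$)
$- l{\left(t{\left(0 \right)} \right)} = \left(-1\right) \frac{11}{4} = - \frac{11}{4}$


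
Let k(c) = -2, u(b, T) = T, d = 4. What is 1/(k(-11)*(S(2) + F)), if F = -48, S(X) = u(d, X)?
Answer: 1/92 ≈ 0.010870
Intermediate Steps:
S(X) = X
1/(k(-11)*(S(2) + F)) = 1/(-2*(2 - 48)) = 1/(-2*(-46)) = 1/92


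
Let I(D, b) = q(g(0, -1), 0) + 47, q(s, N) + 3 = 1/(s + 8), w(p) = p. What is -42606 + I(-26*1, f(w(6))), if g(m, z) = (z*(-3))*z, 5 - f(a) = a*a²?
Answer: -212809/5 ≈ -42562.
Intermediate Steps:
f(a) = 5 - a³ (f(a) = 5 - a*a² = 5 - a³)
g(m, z) = -3*z² (g(m, z) = (-3*z)*z = -3*z²)
q(s, N) = -3 + 1/(8 + s) (q(s, N) = -3 + 1/(s + 8) = -3 + 1/(8 + s))
I(D, b) = 221/5 (I(D, b) = (-23 - (-9)*(-1)²)/(8 - 3*(-1)²) + 47 = (-23 - (-9))/(8 - 3*1) + 47 = (-23 - 3*(-3))/(8 - 3) + 47 = (-23 + 9)/5 + 47 = (⅕)*(-14) + 47 = -14/5 + 47 = 221/5)
-42606 + I(-26*1, f(w(6))) = -42606 + 221/5 = -212809/5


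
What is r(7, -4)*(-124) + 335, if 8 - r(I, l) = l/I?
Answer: -5095/7 ≈ -727.86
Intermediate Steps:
r(I, l) = 8 - l/I
r(7, -4)*(-124) + 335 = (8 - 1*(-4)/7)*(-124) + 335 = (8 - 1*(-4)*1/7)*(-124) + 335 = (8 + 4/7)*(-124) + 335 = (60/7)*(-124) + 335 = -7440/7 + 335 = -5095/7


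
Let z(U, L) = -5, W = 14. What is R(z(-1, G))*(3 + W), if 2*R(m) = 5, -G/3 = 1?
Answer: 85/2 ≈ 42.500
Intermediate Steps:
G = -3 (G = -3*1 = -3)
R(m) = 5/2 (R(m) = (½)*5 = 5/2)
R(z(-1, G))*(3 + W) = 5*(3 + 14)/2 = (5/2)*17 = 85/2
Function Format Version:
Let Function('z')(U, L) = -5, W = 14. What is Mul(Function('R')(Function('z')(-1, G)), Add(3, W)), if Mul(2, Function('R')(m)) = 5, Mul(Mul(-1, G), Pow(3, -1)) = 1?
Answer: Rational(85, 2) ≈ 42.500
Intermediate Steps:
G = -3 (G = Mul(-3, 1) = -3)
Function('R')(m) = Rational(5, 2) (Function('R')(m) = Mul(Rational(1, 2), 5) = Rational(5, 2))
Mul(Function('R')(Function('z')(-1, G)), Add(3, W)) = Mul(Rational(5, 2), Add(3, 14)) = Mul(Rational(5, 2), 17) = Rational(85, 2)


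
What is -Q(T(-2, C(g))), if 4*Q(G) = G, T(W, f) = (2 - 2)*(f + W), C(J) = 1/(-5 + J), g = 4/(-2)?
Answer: 0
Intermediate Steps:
g = -2 (g = 4*(-½) = -2)
T(W, f) = 0 (T(W, f) = 0*(W + f) = 0)
Q(G) = G/4
-Q(T(-2, C(g))) = -0/4 = -1*0 = 0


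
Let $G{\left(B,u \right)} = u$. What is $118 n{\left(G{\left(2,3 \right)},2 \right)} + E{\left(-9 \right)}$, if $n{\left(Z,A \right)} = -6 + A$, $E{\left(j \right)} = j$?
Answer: $-481$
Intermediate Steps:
$118 n{\left(G{\left(2,3 \right)},2 \right)} + E{\left(-9 \right)} = 118 \left(-6 + 2\right) - 9 = 118 \left(-4\right) - 9 = -472 - 9 = -481$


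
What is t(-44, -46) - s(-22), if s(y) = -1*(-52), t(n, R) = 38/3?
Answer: -118/3 ≈ -39.333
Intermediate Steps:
t(n, R) = 38/3 (t(n, R) = 38*(1/3) = 38/3)
s(y) = 52
t(-44, -46) - s(-22) = 38/3 - 1*52 = 38/3 - 52 = -118/3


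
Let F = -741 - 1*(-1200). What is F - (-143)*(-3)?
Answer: 30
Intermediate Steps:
F = 459 (F = -741 + 1200 = 459)
F - (-143)*(-3) = 459 - (-143)*(-3) = 459 - 1*429 = 459 - 429 = 30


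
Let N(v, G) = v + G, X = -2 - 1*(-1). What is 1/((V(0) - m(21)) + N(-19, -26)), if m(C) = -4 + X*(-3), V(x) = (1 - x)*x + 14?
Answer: -1/30 ≈ -0.033333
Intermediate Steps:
X = -1 (X = -2 + 1 = -1)
V(x) = 14 + x*(1 - x) (V(x) = x*(1 - x) + 14 = 14 + x*(1 - x))
m(C) = -1 (m(C) = -4 - 1*(-3) = -4 + 3 = -1)
N(v, G) = G + v
1/((V(0) - m(21)) + N(-19, -26)) = 1/(((14 + 0 - 1*0²) - 1*(-1)) + (-26 - 19)) = 1/(((14 + 0 - 1*0) + 1) - 45) = 1/(((14 + 0 + 0) + 1) - 45) = 1/((14 + 1) - 45) = 1/(15 - 45) = 1/(-30) = -1/30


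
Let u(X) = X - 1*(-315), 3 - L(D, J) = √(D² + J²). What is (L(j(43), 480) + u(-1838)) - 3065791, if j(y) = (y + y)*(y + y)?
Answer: -3067311 - 4*√3433201 ≈ -3.0747e+6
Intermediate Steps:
j(y) = 4*y² (j(y) = (2*y)*(2*y) = 4*y²)
L(D, J) = 3 - √(D² + J²)
u(X) = 315 + X (u(X) = X + 315 = 315 + X)
(L(j(43), 480) + u(-1838)) - 3065791 = ((3 - √((4*43²)² + 480²)) + (315 - 1838)) - 3065791 = ((3 - √((4*1849)² + 230400)) - 1523) - 3065791 = ((3 - √(7396² + 230400)) - 1523) - 3065791 = ((3 - √(54700816 + 230400)) - 1523) - 3065791 = ((3 - √54931216) - 1523) - 3065791 = ((3 - 4*√3433201) - 1523) - 3065791 = (-1520 - 4*√3433201) - 3065791 = -3067311 - 4*√3433201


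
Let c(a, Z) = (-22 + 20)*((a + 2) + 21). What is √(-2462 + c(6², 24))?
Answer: 2*I*√645 ≈ 50.794*I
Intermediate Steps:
c(a, Z) = -46 - 2*a (c(a, Z) = -2*((2 + a) + 21) = -2*(23 + a) = -46 - 2*a)
√(-2462 + c(6², 24)) = √(-2462 + (-46 - 2*6²)) = √(-2462 + (-46 - 2*36)) = √(-2462 + (-46 - 72)) = √(-2462 - 118) = √(-2580) = 2*I*√645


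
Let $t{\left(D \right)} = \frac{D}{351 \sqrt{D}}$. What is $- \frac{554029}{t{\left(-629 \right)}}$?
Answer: $\frac{194464179 i \sqrt{629}}{629} \approx 7.7538 \cdot 10^{6} i$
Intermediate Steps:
$t{\left(D \right)} = \frac{\sqrt{D}}{351}$ ($t{\left(D \right)} = D \frac{1}{351 \sqrt{D}} = \frac{\sqrt{D}}{351}$)
$- \frac{554029}{t{\left(-629 \right)}} = - \frac{554029}{\frac{1}{351} \sqrt{-629}} = - \frac{554029}{\frac{1}{351} i \sqrt{629}} = - 554029 \left(- \frac{351 i \sqrt{629}}{629}\right) = \frac{194464179 i \sqrt{629}}{629}$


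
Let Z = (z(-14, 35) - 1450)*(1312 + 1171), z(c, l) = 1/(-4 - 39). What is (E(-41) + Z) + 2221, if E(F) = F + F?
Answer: -154725556/43 ≈ -3.5983e+6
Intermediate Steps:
z(c, l) = -1/43 (z(c, l) = 1/(-43) = -1/43)
Z = -154817533/43 (Z = (-1/43 - 1450)*(1312 + 1171) = -62351/43*2483 = -154817533/43 ≈ -3.6004e+6)
E(F) = 2*F
(E(-41) + Z) + 2221 = (2*(-41) - 154817533/43) + 2221 = (-82 - 154817533/43) + 2221 = -154821059/43 + 2221 = -154725556/43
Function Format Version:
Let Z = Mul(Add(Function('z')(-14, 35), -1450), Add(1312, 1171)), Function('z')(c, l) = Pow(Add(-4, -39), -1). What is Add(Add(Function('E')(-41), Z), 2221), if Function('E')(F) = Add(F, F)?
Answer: Rational(-154725556, 43) ≈ -3.5983e+6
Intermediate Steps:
Function('z')(c, l) = Rational(-1, 43) (Function('z')(c, l) = Pow(-43, -1) = Rational(-1, 43))
Z = Rational(-154817533, 43) (Z = Mul(Add(Rational(-1, 43), -1450), Add(1312, 1171)) = Mul(Rational(-62351, 43), 2483) = Rational(-154817533, 43) ≈ -3.6004e+6)
Function('E')(F) = Mul(2, F)
Add(Add(Function('E')(-41), Z), 2221) = Add(Add(Mul(2, -41), Rational(-154817533, 43)), 2221) = Add(Add(-82, Rational(-154817533, 43)), 2221) = Add(Rational(-154821059, 43), 2221) = Rational(-154725556, 43)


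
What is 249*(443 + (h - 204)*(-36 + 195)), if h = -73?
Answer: -10856400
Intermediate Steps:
249*(443 + (h - 204)*(-36 + 195)) = 249*(443 + (-73 - 204)*(-36 + 195)) = 249*(443 - 277*159) = 249*(443 - 44043) = 249*(-43600) = -10856400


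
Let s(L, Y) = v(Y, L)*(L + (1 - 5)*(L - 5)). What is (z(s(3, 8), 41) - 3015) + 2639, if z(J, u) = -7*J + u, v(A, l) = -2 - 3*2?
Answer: 281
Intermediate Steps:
v(A, l) = -8 (v(A, l) = -2 - 6 = -8)
s(L, Y) = -160 + 24*L (s(L, Y) = -8*(L + (1 - 5)*(L - 5)) = -8*(L - 4*(-5 + L)) = -8*(L + (20 - 4*L)) = -8*(20 - 3*L) = -160 + 24*L)
z(J, u) = u - 7*J
(z(s(3, 8), 41) - 3015) + 2639 = ((41 - 7*(-160 + 24*3)) - 3015) + 2639 = ((41 - 7*(-160 + 72)) - 3015) + 2639 = ((41 - 7*(-88)) - 3015) + 2639 = ((41 + 616) - 3015) + 2639 = (657 - 3015) + 2639 = -2358 + 2639 = 281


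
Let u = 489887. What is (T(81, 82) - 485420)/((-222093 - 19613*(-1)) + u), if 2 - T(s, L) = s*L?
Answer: -492060/287407 ≈ -1.7121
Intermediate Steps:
T(s, L) = 2 - L*s (T(s, L) = 2 - s*L = 2 - L*s)
(T(81, 82) - 485420)/((-222093 - 19613*(-1)) + u) = ((2 - 1*82*81) - 485420)/((-222093 - 19613*(-1)) + 489887) = ((2 - 6642) - 485420)/((-222093 + 19613) + 489887) = (-6640 - 485420)/(-202480 + 489887) = -492060/287407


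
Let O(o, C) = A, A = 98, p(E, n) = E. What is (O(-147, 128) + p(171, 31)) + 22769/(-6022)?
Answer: 1597149/6022 ≈ 265.22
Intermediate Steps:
O(o, C) = 98
(O(-147, 128) + p(171, 31)) + 22769/(-6022) = (98 + 171) + 22769/(-6022) = 269 + 22769*(-1/6022) = 269 - 22769/6022 = 1597149/6022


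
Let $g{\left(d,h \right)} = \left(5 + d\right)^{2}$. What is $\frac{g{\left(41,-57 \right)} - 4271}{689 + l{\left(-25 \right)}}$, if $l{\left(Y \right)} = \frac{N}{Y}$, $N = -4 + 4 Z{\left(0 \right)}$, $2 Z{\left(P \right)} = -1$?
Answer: $- \frac{53875}{17231} \approx -3.1266$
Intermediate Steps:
$Z{\left(P \right)} = - \frac{1}{2}$ ($Z{\left(P \right)} = \frac{1}{2} \left(-1\right) = - \frac{1}{2}$)
$N = -6$ ($N = -4 + 4 \left(- \frac{1}{2}\right) = -4 - 2 = -6$)
$l{\left(Y \right)} = - \frac{6}{Y}$
$\frac{g{\left(41,-57 \right)} - 4271}{689 + l{\left(-25 \right)}} = \frac{\left(5 + 41\right)^{2} - 4271}{689 - \frac{6}{-25}} = \frac{46^{2} - 4271}{689 - - \frac{6}{25}} = \frac{2116 - 4271}{689 + \frac{6}{25}} = - \frac{2155}{\frac{17231}{25}} = \left(-2155\right) \frac{25}{17231} = - \frac{53875}{17231}$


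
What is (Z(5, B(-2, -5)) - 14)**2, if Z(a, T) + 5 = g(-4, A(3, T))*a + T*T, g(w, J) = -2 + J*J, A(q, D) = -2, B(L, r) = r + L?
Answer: 1600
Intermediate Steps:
B(L, r) = L + r
g(w, J) = -2 + J**2
Z(a, T) = -5 + T**2 + 2*a (Z(a, T) = -5 + ((-2 + (-2)**2)*a + T*T) = -5 + ((-2 + 4)*a + T**2) = -5 + (2*a + T**2) = -5 + (T**2 + 2*a) = -5 + T**2 + 2*a)
(Z(5, B(-2, -5)) - 14)**2 = ((-5 + (-2 - 5)**2 + 2*5) - 14)**2 = ((-5 + (-7)**2 + 10) - 14)**2 = ((-5 + 49 + 10) - 14)**2 = (54 - 14)**2 = 40**2 = 1600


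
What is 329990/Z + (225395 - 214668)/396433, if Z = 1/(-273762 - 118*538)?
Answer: -44118159406494093/396433 ≈ -1.1129e+11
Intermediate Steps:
Z = -1/337246 (Z = 1/(-273762 - 63484) = 1/(-337246) = -1/337246 ≈ -2.9652e-6)
329990/Z + (225395 - 214668)/396433 = 329990/(-1/337246) + (225395 - 214668)/396433 = 329990*(-337246) + 10727*(1/396433) = -111287807540 + 10727/396433 = -44118159406494093/396433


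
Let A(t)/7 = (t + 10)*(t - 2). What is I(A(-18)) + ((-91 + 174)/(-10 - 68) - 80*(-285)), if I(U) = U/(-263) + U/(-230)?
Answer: 10752732685/471822 ≈ 22790.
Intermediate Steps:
A(t) = 7*(-2 + t)*(10 + t) (A(t) = 7*((t + 10)*(t - 2)) = 7*((10 + t)*(-2 + t)) = 7*((-2 + t)*(10 + t)) = 7*(-2 + t)*(10 + t))
I(U) = -493*U/60490 (I(U) = U*(-1/263) + U*(-1/230) = -U/263 - U/230 = -493*U/60490)
I(A(-18)) + ((-91 + 174)/(-10 - 68) - 80*(-285)) = -493*(-140 + 7*(-18)² + 56*(-18))/60490 + ((-91 + 174)/(-10 - 68) - 80*(-285)) = -493*(-140 + 7*324 - 1008)/60490 + (83/(-78) + 22800) = -493*(-140 + 2268 - 1008)/60490 + (83*(-1/78) + 22800) = -493/60490*1120 + (-83/78 + 22800) = -55216/6049 + 1778317/78 = 10752732685/471822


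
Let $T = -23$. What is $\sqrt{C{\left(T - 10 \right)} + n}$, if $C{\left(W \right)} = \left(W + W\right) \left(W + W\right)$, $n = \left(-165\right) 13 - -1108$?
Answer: $\sqrt{3319} \approx 57.611$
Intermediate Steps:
$n = -1037$ ($n = -2145 + 1108 = -1037$)
$C{\left(W \right)} = 4 W^{2}$ ($C{\left(W \right)} = 2 W 2 W = 4 W^{2}$)
$\sqrt{C{\left(T - 10 \right)} + n} = \sqrt{4 \left(-23 - 10\right)^{2} - 1037} = \sqrt{4 \left(-33\right)^{2} - 1037} = \sqrt{4 \cdot 1089 - 1037} = \sqrt{4356 - 1037} = \sqrt{3319}$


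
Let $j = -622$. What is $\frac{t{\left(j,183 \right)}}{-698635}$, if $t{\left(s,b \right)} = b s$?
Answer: $\frac{113826}{698635} \approx 0.16293$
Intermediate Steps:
$\frac{t{\left(j,183 \right)}}{-698635} = \frac{183 \left(-622\right)}{-698635} = \left(-113826\right) \left(- \frac{1}{698635}\right) = \frac{113826}{698635}$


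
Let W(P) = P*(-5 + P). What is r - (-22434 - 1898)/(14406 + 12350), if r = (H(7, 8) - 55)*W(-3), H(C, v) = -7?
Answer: -9947149/6689 ≈ -1487.1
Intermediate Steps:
r = -1488 (r = (-7 - 55)*(-3*(-5 - 3)) = -(-186)*(-8) = -62*24 = -1488)
r - (-22434 - 1898)/(14406 + 12350) = -1488 - (-22434 - 1898)/(14406 + 12350) = -1488 - (-24332)/26756 = -1488 - 1*(-6083/6689) = -1488 + 6083/6689 = -9947149/6689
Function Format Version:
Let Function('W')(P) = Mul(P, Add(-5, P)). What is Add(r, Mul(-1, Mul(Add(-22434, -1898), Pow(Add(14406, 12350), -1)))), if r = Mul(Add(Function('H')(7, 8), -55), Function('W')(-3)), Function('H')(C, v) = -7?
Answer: Rational(-9947149, 6689) ≈ -1487.1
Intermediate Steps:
r = -1488 (r = Mul(Add(-7, -55), Mul(-3, Add(-5, -3))) = Mul(-62, Mul(-3, -8)) = Mul(-62, 24) = -1488)
Add(r, Mul(-1, Mul(Add(-22434, -1898), Pow(Add(14406, 12350), -1)))) = Add(-1488, Mul(-1, Mul(Add(-22434, -1898), Pow(Add(14406, 12350), -1)))) = Add(-1488, Mul(-1, Mul(-24332, Pow(26756, -1)))) = Add(-1488, Mul(-1, Mul(-24332, Rational(1, 26756)))) = Add(-1488, Mul(-1, Rational(-6083, 6689))) = Add(-1488, Rational(6083, 6689)) = Rational(-9947149, 6689)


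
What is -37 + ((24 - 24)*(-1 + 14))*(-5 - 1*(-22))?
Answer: -37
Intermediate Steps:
-37 + ((24 - 24)*(-1 + 14))*(-5 - 1*(-22)) = -37 + (0*13)*(-5 + 22) = -37 + 0*17 = -37 + 0 = -37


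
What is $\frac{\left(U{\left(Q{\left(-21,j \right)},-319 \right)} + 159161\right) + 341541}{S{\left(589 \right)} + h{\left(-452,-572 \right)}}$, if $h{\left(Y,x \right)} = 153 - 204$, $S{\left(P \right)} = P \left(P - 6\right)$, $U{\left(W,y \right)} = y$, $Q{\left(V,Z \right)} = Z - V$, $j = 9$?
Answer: $\frac{500383}{343336} \approx 1.4574$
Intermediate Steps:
$S{\left(P \right)} = P \left(-6 + P\right)$
$h{\left(Y,x \right)} = -51$
$\frac{\left(U{\left(Q{\left(-21,j \right)},-319 \right)} + 159161\right) + 341541}{S{\left(589 \right)} + h{\left(-452,-572 \right)}} = \frac{\left(-319 + 159161\right) + 341541}{589 \left(-6 + 589\right) - 51} = \frac{158842 + 341541}{589 \cdot 583 - 51} = \frac{500383}{343387 - 51} = \frac{500383}{343336}$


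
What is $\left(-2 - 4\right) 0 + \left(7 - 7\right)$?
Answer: $0$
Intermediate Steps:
$\left(-2 - 4\right) 0 + \left(7 - 7\right) = \left(-2 - 4\right) 0 + 0 = \left(-6\right) 0 + 0 = 0 + 0 = 0$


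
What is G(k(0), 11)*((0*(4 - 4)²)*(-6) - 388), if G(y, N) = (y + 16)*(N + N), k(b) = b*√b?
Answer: -136576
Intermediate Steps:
k(b) = b^(3/2)
G(y, N) = 2*N*(16 + y) (G(y, N) = (16 + y)*(2*N) = 2*N*(16 + y))
G(k(0), 11)*((0*(4 - 4)²)*(-6) - 388) = (2*11*(16 + 0^(3/2)))*((0*(4 - 4)²)*(-6) - 388) = (2*11*(16 + 0))*((0*0²)*(-6) - 388) = (2*11*16)*((0*0)*(-6) - 388) = 352*(0*(-6) - 388) = 352*(0 - 388) = 352*(-388) = -136576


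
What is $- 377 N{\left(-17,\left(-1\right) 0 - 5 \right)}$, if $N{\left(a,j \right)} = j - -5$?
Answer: $0$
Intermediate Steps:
$N{\left(a,j \right)} = 5 + j$ ($N{\left(a,j \right)} = j + 5 = 5 + j$)
$- 377 N{\left(-17,\left(-1\right) 0 - 5 \right)} = - 377 \left(5 - 5\right) = \left(-377\right) 0 = 0$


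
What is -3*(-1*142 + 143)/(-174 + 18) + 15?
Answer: 781/52 ≈ 15.019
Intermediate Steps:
-3*(-1*142 + 143)/(-174 + 18) + 15 = -3*(-142 + 143)/(-156) + 15 = -3*(-1)/156 + 15 = -3*(-1/156) + 15 = 1/52 + 15 = 781/52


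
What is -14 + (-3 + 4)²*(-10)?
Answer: -24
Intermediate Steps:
-14 + (-3 + 4)²*(-10) = -14 + 1²*(-10) = -14 + 1*(-10) = -14 - 10 = -24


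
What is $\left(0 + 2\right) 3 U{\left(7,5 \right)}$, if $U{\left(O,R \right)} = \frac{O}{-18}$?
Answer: $- \frac{7}{3} \approx -2.3333$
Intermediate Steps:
$U{\left(O,R \right)} = - \frac{O}{18}$ ($U{\left(O,R \right)} = O \left(- \frac{1}{18}\right) = - \frac{O}{18}$)
$\left(0 + 2\right) 3 U{\left(7,5 \right)} = \left(0 + 2\right) 3 \left(\left(- \frac{1}{18}\right) 7\right) = 2 \cdot 3 \left(- \frac{7}{18}\right) = 6 \left(- \frac{7}{18}\right) = - \frac{7}{3}$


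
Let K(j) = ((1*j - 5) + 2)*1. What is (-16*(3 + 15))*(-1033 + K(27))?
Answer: 290592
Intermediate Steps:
K(j) = -3 + j (K(j) = ((j - 5) + 2)*1 = ((-5 + j) + 2)*1 = (-3 + j)*1 = -3 + j)
(-16*(3 + 15))*(-1033 + K(27)) = (-16*(3 + 15))*(-1033 + (-3 + 27)) = (-16*18)*(-1033 + 24) = -288*(-1009) = 290592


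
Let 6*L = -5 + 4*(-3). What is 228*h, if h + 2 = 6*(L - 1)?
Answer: -5700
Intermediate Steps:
L = -17/6 (L = (-5 + 4*(-3))/6 = (-5 - 12)/6 = (1/6)*(-17) = -17/6 ≈ -2.8333)
h = -25 (h = -2 + 6*(-17/6 - 1) = -2 + 6*(-23/6) = -2 - 23 = -25)
228*h = 228*(-25) = -5700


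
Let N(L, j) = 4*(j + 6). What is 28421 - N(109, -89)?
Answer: 28753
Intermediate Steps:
N(L, j) = 24 + 4*j (N(L, j) = 4*(6 + j) = 24 + 4*j)
28421 - N(109, -89) = 28421 - (24 + 4*(-89)) = 28421 - (24 - 356) = 28421 - 1*(-332) = 28421 + 332 = 28753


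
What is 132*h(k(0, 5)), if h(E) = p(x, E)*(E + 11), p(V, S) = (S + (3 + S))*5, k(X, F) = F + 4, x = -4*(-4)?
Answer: 277200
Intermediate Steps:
x = 16
k(X, F) = 4 + F
p(V, S) = 15 + 10*S (p(V, S) = (3 + 2*S)*5 = 15 + 10*S)
h(E) = (11 + E)*(15 + 10*E) (h(E) = (15 + 10*E)*(E + 11) = (15 + 10*E)*(11 + E) = (11 + E)*(15 + 10*E))
132*h(k(0, 5)) = 132*(5*(3 + 2*(4 + 5))*(11 + (4 + 5))) = 132*(5*(3 + 2*9)*(11 + 9)) = 132*(5*(3 + 18)*20) = 132*(5*21*20) = 132*2100 = 277200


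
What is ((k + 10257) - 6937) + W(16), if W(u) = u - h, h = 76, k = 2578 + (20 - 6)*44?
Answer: 6454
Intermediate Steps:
k = 3194 (k = 2578 + 14*44 = 2578 + 616 = 3194)
W(u) = -76 + u (W(u) = u - 1*76 = u - 76 = -76 + u)
((k + 10257) - 6937) + W(16) = ((3194 + 10257) - 6937) + (-76 + 16) = (13451 - 6937) - 60 = 6514 - 60 = 6454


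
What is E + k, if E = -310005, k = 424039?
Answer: 114034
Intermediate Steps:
E + k = -310005 + 424039 = 114034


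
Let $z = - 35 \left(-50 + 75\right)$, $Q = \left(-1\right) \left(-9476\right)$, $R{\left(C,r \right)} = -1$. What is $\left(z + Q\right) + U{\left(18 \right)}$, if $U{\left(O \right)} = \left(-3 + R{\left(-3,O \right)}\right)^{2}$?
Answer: $8617$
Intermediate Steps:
$Q = 9476$
$z = -875$ ($z = \left(-35\right) 25 = -875$)
$U{\left(O \right)} = 16$ ($U{\left(O \right)} = \left(-3 - 1\right)^{2} = \left(-4\right)^{2} = 16$)
$\left(z + Q\right) + U{\left(18 \right)} = \left(-875 + 9476\right) + 16 = 8601 + 16 = 8617$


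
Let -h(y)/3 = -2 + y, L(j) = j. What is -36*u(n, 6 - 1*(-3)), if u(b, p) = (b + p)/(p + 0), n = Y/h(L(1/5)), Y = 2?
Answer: -1012/27 ≈ -37.482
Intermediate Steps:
h(y) = 6 - 3*y (h(y) = -3*(-2 + y) = 6 - 3*y)
n = 10/27 (n = 2/(6 - 3/5) = 2/(27/5) = 2*(5/27) = 10/27 ≈ 0.37037)
u(b, p) = (b + p)/p
-36*u(n, 6 - 1*(-3)) = -36*(10/27 + (6 - 1*(-3)))/(6 - 1*(-3)) = -36*(10/27 + (6 + 3))/(6 + 3) = -36*(10/27 + 9)/9 = -4*253/27 = -36*253/243 = -1012/27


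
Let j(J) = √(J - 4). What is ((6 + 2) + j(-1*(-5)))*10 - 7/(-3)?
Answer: 277/3 ≈ 92.333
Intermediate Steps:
j(J) = √(-4 + J)
((6 + 2) + j(-1*(-5)))*10 - 7/(-3) = ((6 + 2) + √(-4 - 1*(-5)))*10 - 7/(-3) = (8 + √(-4 + 5))*10 - 7*(-⅓) = (8 + √1)*10 + 7/3 = (8 + 1)*10 + 7/3 = 9*10 + 7/3 = 90 + 7/3 = 277/3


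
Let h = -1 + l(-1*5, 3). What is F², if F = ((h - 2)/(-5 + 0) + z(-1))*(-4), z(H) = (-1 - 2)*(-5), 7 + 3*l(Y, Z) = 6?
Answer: 35344/9 ≈ 3927.1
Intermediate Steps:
l(Y, Z) = -⅓ (l(Y, Z) = -7/3 + (⅓)*6 = -7/3 + 2 = -⅓)
z(H) = 15 (z(H) = -3*(-5) = 15)
h = -4/3 (h = -1 - ⅓ = -4/3 ≈ -1.3333)
F = -188/3 (F = ((-4/3 - 2)/(-5 + 0) + 15)*(-4) = (-10/3/(-5) + 15)*(-4) = (-10/3*(-⅕) + 15)*(-4) = (⅔ + 15)*(-4) = (47/3)*(-4) = -188/3 ≈ -62.667)
F² = (-188/3)² = 35344/9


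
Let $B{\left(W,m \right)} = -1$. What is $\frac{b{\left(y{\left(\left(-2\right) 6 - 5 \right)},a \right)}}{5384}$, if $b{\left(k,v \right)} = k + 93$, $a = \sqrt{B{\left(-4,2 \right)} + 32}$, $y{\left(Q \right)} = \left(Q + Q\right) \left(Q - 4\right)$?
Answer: $\frac{807}{5384} \approx 0.14989$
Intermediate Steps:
$y{\left(Q \right)} = 2 Q \left(-4 + Q\right)$
$a = \sqrt{31}$ ($a = \sqrt{-1 + 32} = \sqrt{31} \approx 5.5678$)
$b{\left(k,v \right)} = 93 + k$
$\frac{b{\left(y{\left(\left(-2\right) 6 - 5 \right)},a \right)}}{5384} = \frac{93 + 2 \left(\left(-2\right) 6 - 5\right) \left(-4 - 17\right)}{5384} = \left(93 + 2 \left(-12 - 5\right) \left(-4 - 17\right)\right) \frac{1}{5384} = \left(93 + 2 \left(-17\right) \left(-4 - 17\right)\right) \frac{1}{5384} = \left(93 + 2 \left(-17\right) \left(-21\right)\right) \frac{1}{5384} = \left(93 + 714\right) \frac{1}{5384} = 807 \cdot \frac{1}{5384} = \frac{807}{5384}$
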